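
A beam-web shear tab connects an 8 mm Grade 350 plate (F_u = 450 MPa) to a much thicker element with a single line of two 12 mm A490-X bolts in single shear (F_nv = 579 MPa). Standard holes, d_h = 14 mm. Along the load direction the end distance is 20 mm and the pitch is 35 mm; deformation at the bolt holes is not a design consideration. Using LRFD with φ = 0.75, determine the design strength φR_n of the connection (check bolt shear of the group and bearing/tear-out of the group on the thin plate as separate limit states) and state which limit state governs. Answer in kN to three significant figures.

Bolt shear: A_b = π·12²/4 = 113.1 mm²; R_n = 579 × 113.1 × 2 × 1 / 1000 = 131 kN → 0.75 × 131 = 98.2 kN.
Bearing (1.5 l_c t F_u ≤ 3.0 d t F_u): upper limit = 3.0·12·8·450 / 1000 = 129.6 kN.
  Edge l_c = 20 − 14/2 = 13 → r_n = 70.2 kN; interior l_c = 35 − 14 = 21 → r_n = 113.4 kN.
  R_n,bearing = 1·70.2 + 1·113.4 = 183.6 kN → 0.75 × 183.6 = 138 kN.
Bolt shear governs: 98.2 kN.

98.2 kN (bolt shear governs)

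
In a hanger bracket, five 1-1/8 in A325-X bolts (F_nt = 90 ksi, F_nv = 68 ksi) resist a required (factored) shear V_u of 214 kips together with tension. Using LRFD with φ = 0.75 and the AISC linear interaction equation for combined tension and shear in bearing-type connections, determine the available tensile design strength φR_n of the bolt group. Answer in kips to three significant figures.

A_b = π·1.125²/4 = 0.994 in²; f_rv = 214 / (5 × 0.994) = 43.06 ksi.
F'_nt = 1.3 F_nt − (F_nt / φF_nv) f_rv = 1.3·90 − (90/(0.75·68))·43.06 = 41.02 ksi, capped at F_nt → F'_nt = 41.02 ksi.
R_n = F'_nt · A_b · n = 41.02 × 0.994 × 5 = 203.9 kips.
Design strength φR_n = 0.75 × 203.9 = 153 kips.

153 kips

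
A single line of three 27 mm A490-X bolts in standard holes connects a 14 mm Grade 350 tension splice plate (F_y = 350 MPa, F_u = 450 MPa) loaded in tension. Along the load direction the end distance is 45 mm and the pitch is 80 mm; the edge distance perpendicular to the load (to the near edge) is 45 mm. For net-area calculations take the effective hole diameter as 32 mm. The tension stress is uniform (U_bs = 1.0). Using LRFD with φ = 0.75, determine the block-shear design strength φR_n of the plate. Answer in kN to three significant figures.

Shear plane L_v = 45 + 2·80 = 205 mm; A_gv = 205 × 14 = 2870 mm².
A_nv = (205 − 2.5·32) × 14 = 1750 mm².
A_nt = (45 − 0.5·32) × 14 = 406 mm².
0.6 F_u A_nv = 472.5 kN; 0.6 F_y A_gv = 602.7 kN → shear rupture governs the shear term.
R_n = 472.5 + 1.0 × 450 × 406 / 1000 = 655.2 kN.
Design strength φR_n = 0.75 × 655.2 = 491 kN.

491 kN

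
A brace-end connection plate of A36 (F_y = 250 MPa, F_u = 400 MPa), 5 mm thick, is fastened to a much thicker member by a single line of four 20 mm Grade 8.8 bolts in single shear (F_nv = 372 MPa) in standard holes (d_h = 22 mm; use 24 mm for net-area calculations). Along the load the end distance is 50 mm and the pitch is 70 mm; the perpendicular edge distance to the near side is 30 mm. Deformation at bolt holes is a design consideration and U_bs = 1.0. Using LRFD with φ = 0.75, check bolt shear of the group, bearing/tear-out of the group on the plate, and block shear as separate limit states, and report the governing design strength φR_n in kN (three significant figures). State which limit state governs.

Bolt shear: A_b = π·20²/4 = 314.2 mm²; R_n = 372 × 314.2 × 4 × 1 / 1000 = 467.5 kN → 0.75 × 467.5 = 351 kN.
Bearing: edge l_c = 39, r_n = 93.6 kN; interior l_c = 48, r_n = 96 kN; R_n = 93.6 + 3·96 = 381.6 kN → 286 kN.
Block shear: A_gv = 1300, A_nv = 880, A_nt = 90 mm²; R_n = min(0.6F_uA_nv, 0.6F_yA_gv) + U_bs·F_u·A_nt = 231 kN → 173 kN.
Block shear governs: 173 kN.

173 kN (block shear governs)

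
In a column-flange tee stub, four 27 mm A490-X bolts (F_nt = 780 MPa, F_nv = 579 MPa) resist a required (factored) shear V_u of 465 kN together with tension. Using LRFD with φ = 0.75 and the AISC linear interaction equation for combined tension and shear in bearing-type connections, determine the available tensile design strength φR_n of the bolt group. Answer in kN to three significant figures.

1120 kN

A_b = π·27²/4 = 572.6 mm²; f_rv = 465 × 1000 / (4 × 572.6) = 203 MPa.
F'_nt = 1.3 F_nt − (F_nt / φF_nv) f_rv = 1.3·780 − (780/(0.75·579))·203 = 649.3 MPa, capped at F_nt → F'_nt = 649.3 MPa.
R_n = F'_nt · A_b · n = 649.3 × 572.6 × 4 / 1000 = 1487 kN.
Design strength φR_n = 0.75 × 1487 = 1120 kN.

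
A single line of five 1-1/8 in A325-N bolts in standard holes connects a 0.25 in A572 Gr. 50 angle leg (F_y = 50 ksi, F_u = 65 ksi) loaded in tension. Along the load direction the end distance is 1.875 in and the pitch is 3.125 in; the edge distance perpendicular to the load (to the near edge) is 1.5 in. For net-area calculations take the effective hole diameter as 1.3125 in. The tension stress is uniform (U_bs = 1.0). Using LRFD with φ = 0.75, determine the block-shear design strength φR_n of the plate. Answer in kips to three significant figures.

Shear plane L_v = 1.875 + 4·3.125 = 14.38 in; A_gv = 14.38 × 0.25 = 3.594 in².
A_nv = (14.38 − 4.5·1.3125) × 0.25 = 2.117 in².
A_nt = (1.5 − 0.5·1.3125) × 0.25 = 0.2109 in².
0.6 F_u A_nv = 82.57 kips; 0.6 F_y A_gv = 107.8 kips → shear rupture governs the shear term.
R_n = 82.57 + 1.0 × 65 × 0.2109 = 96.28 kips.
Design strength φR_n = 0.75 × 96.28 = 72.2 kips.

72.2 kips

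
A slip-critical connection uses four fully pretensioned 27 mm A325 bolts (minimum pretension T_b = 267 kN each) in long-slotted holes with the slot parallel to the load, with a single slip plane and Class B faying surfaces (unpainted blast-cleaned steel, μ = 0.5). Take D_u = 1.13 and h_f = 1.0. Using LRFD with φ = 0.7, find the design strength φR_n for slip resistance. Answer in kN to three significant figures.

422 kN

R_n = μ · D_u · h_f · T_b · n_s · n_b = 0.5 × 1.13 × 1.0 × 267 × 1 × 4 = 603.4 kN.
Design strength φR_n = 0.7 × 603.4 = 422 kN.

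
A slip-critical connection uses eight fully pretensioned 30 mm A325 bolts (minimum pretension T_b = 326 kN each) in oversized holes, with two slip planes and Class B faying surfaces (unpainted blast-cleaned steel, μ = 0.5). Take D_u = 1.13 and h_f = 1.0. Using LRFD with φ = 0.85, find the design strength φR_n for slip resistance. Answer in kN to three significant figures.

2500 kN

R_n = μ · D_u · h_f · T_b · n_s · n_b = 0.5 × 1.13 × 1.0 × 326 × 2 × 8 = 2947 kN.
Design strength φR_n = 0.85 × 2947 = 2500 kN.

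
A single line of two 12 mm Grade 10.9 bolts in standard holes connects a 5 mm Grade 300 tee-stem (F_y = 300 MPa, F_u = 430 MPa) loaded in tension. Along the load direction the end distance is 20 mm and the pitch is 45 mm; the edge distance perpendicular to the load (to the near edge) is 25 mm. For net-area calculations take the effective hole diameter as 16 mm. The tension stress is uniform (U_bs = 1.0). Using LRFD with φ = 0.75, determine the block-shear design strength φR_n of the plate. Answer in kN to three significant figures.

67.1 kN

Shear plane L_v = 20 + 1·45 = 65 mm; A_gv = 65 × 5 = 325 mm².
A_nv = (65 − 1.5·16) × 5 = 205 mm².
A_nt = (25 − 0.5·16) × 5 = 85 mm².
0.6 F_u A_nv = 52.89 kN; 0.6 F_y A_gv = 58.5 kN → shear rupture governs the shear term.
R_n = 52.89 + 1.0 × 430 × 85 / 1000 = 89.44 kN.
Design strength φR_n = 0.75 × 89.44 = 67.1 kN.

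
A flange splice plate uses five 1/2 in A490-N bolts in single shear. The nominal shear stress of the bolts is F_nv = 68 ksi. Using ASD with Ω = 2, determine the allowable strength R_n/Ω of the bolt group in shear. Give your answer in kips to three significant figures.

33.4 kips

A_b = π × 0.5² / 4 = 0.1963 in².
R_n = F_nv · A_b · n · n_s = 68 × 0.1963 × 5 × 1 = 66.76 kips.
Allowable strength R_n/Ω = 66.76 / 2 = 33.4 kips.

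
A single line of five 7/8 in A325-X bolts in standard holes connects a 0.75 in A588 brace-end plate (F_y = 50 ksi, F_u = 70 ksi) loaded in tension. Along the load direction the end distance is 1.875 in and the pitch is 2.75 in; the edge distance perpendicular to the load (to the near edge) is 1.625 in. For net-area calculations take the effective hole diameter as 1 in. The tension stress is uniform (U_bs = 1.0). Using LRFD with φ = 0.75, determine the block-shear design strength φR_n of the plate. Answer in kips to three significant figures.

242 kips

Shear plane L_v = 1.875 + 4·2.75 = 12.88 in; A_gv = 12.88 × 0.75 = 9.656 in².
A_nv = (12.88 − 4.5·1) × 0.75 = 6.281 in².
A_nt = (1.625 − 0.5·1) × 0.75 = 0.8438 in².
0.6 F_u A_nv = 263.8 kips; 0.6 F_y A_gv = 289.7 kips → shear rupture governs the shear term.
R_n = 263.8 + 1.0 × 70 × 0.8438 = 322.9 kips.
Design strength φR_n = 0.75 × 322.9 = 242 kips.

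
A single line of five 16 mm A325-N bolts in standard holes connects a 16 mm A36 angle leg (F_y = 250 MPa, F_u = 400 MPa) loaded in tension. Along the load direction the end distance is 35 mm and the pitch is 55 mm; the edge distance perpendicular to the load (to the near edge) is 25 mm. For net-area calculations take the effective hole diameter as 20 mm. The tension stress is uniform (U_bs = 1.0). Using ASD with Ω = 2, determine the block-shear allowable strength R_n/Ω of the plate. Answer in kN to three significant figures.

354 kN

Shear plane L_v = 35 + 4·55 = 255 mm; A_gv = 255 × 16 = 4080 mm².
A_nv = (255 − 4.5·20) × 16 = 2640 mm².
A_nt = (25 − 0.5·20) × 16 = 240 mm².
0.6 F_u A_nv = 633.6 kN; 0.6 F_y A_gv = 612 kN → shear yielding governs the shear term.
R_n = 612 + 1.0 × 400 × 240 / 1000 = 708 kN.
Allowable strength R_n/Ω = 708 / 2 = 354 kN.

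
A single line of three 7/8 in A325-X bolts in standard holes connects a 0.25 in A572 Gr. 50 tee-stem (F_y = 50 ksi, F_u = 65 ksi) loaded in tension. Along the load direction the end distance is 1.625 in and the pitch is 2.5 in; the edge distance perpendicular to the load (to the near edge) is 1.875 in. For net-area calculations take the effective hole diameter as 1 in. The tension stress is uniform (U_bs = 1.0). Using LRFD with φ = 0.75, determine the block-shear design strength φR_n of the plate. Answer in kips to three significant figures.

46.9 kips

Shear plane L_v = 1.625 + 2·2.5 = 6.625 in; A_gv = 6.625 × 0.25 = 1.656 in².
A_nv = (6.625 − 2.5·1) × 0.25 = 1.031 in².
A_nt = (1.875 − 0.5·1) × 0.25 = 0.3438 in².
0.6 F_u A_nv = 40.22 kips; 0.6 F_y A_gv = 49.69 kips → shear rupture governs the shear term.
R_n = 40.22 + 1.0 × 65 × 0.3438 = 62.56 kips.
Design strength φR_n = 0.75 × 62.56 = 46.9 kips.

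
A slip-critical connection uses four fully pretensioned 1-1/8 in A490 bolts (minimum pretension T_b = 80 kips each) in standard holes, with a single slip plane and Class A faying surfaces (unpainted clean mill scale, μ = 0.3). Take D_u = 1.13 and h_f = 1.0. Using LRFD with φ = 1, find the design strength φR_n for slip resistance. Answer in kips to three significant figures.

R_n = μ · D_u · h_f · T_b · n_s · n_b = 0.3 × 1.13 × 1.0 × 80 × 1 × 4 = 108.5 kips.
Design strength φR_n = 1 × 108.5 = 108 kips.

108 kips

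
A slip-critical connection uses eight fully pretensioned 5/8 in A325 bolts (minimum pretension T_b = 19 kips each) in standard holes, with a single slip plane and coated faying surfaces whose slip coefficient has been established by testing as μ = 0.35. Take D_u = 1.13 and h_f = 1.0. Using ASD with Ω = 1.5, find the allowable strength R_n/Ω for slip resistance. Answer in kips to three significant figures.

40.1 kips

R_n = μ · D_u · h_f · T_b · n_s · n_b = 0.35 × 1.13 × 1.0 × 19 × 1 × 8 = 60.12 kips.
Allowable strength R_n/Ω = 60.12 / 1.5 = 40.1 kips.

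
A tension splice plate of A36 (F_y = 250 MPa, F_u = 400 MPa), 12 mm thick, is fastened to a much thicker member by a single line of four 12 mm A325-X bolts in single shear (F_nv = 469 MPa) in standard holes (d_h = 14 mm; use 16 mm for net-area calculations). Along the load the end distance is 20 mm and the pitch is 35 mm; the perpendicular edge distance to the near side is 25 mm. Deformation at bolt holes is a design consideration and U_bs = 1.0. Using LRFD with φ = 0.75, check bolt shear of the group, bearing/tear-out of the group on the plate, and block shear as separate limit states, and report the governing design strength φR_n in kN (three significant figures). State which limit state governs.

Bolt shear: A_b = π·12²/4 = 113.1 mm²; R_n = 469 × 113.1 × 4 × 1 / 1000 = 212.2 kN → 0.75 × 212.2 = 159 kN.
Bearing: edge l_c = 13, r_n = 74.88 kN; interior l_c = 21, r_n = 121 kN; R_n = 74.88 + 3·121 = 437.8 kN → 328 kN.
Block shear: A_gv = 1500, A_nv = 828, A_nt = 204 mm²; R_n = min(0.6F_uA_nv, 0.6F_yA_gv) + U_bs·F_u·A_nt = 280.3 kN → 210 kN.
Bolt shear governs: 159 kN.

159 kN (bolt shear governs)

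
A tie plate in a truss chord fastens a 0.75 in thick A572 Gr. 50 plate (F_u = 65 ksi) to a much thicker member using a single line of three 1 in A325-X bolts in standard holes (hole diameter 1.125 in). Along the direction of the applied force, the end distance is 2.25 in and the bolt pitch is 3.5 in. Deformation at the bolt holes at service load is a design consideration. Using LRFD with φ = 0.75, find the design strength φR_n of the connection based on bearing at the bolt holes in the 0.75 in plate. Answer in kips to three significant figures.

Per bolt r_n = 1.2 l_c t F_u ≤ 2.4 d t F_u; upper limit = 2.4 × 1 × 0.75 × 65 = 117 kips.
Edge bolt: l_c = 2.25 − 1.125/2 = 1.688 in → 1.2 × 1.688 × 0.75 × 65 = 98.72 → r_n = 98.72 kips.
Interior bolts: l_c = 3.5 − 1.125 = 2.375 in → 1.2 × 2.375 × 0.75 × 65 = 138.9 → r_n = 117 kips.
R_n = 1 × 98.72 + 2 × 117 = 332.7 kips.
Design strength φR_n = 0.75 × 332.7 = 250 kips.

250 kips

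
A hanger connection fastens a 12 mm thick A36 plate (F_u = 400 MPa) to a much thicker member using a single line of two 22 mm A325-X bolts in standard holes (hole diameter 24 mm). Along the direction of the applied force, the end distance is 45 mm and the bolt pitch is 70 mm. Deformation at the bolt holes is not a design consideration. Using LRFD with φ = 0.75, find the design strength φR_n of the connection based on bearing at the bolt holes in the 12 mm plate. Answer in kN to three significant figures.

416 kN

Per bolt r_n = 1.5 l_c t F_u ≤ 3.0 d t F_u; upper limit = 3.0 × 22 × 12 × 400 / 1000 = 316.8 kN.
Edge bolt: l_c = 45 − 24/2 = 33 mm → 1.5 × 33 × 12 × 400 / 1000 = 237.6 → r_n = 237.6 kN.
Interior bolts: l_c = 70 − 24 = 46 mm → 1.5 × 46 × 12 × 400 / 1000 = 331.2 → r_n = 316.8 kN.
R_n = 1 × 237.6 + 1 × 316.8 = 554.4 kN.
Design strength φR_n = 0.75 × 554.4 = 416 kN.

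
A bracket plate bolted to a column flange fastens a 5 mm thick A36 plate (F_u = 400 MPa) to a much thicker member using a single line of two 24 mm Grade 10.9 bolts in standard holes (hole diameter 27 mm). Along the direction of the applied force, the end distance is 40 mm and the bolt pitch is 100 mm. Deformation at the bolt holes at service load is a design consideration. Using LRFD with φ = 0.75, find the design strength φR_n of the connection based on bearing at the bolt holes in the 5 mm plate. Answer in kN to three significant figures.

134 kN

Per bolt r_n = 1.2 l_c t F_u ≤ 2.4 d t F_u; upper limit = 2.4 × 24 × 5 × 400 / 1000 = 115.2 kN.
Edge bolt: l_c = 40 − 27/2 = 26.5 mm → 1.2 × 26.5 × 5 × 400 / 1000 = 63.6 → r_n = 63.6 kN.
Interior bolts: l_c = 100 − 27 = 73 mm → 1.2 × 73 × 5 × 400 / 1000 = 175.2 → r_n = 115.2 kN.
R_n = 1 × 63.6 + 1 × 115.2 = 178.8 kN.
Design strength φR_n = 0.75 × 178.8 = 134 kN.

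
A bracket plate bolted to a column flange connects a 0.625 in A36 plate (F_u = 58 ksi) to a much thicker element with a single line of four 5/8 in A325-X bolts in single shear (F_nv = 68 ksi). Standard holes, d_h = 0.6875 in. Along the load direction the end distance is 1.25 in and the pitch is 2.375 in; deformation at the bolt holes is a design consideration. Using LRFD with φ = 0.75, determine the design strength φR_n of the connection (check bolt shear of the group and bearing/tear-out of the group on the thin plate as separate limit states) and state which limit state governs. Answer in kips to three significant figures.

62.6 kips (bolt shear governs)

Bolt shear: A_b = π·0.625²/4 = 0.3068 in²; R_n = 68 × 0.3068 × 4 × 1 = 83.45 kips → 0.75 × 83.45 = 62.6 kips.
Bearing (1.2 l_c t F_u ≤ 2.4 d t F_u): upper limit = 2.4·0.625·0.625·58 = 54.38 kips.
  Edge l_c = 1.25 − 0.6875/2 = 0.9062 → r_n = 39.42 kips; interior l_c = 2.375 − 0.6875 = 1.688 → r_n = 54.38 kips.
  R_n,bearing = 1·39.42 + 3·54.38 = 202.5 kips → 0.75 × 202.5 = 152 kips.
Bolt shear governs: 62.6 kips.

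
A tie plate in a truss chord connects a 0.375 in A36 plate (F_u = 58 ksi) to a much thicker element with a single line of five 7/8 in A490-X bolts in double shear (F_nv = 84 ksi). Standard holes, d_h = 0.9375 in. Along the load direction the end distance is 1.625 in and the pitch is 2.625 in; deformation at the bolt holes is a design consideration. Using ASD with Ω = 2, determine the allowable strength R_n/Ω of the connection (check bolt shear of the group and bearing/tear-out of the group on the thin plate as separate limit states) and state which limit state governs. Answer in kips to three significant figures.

Bolt shear: A_b = π·0.875²/4 = 0.6013 in²; R_n = 84 × 0.6013 × 5 × 2 = 505.1 kips → 505.1 / 2 = 253 kips.
Bearing (1.2 l_c t F_u ≤ 2.4 d t F_u): upper limit = 2.4·0.875·0.375·58 = 45.68 kips.
  Edge l_c = 1.625 − 0.9375/2 = 1.156 → r_n = 30.18 kips; interior l_c = 2.625 − 0.9375 = 1.688 → r_n = 44.04 kips.
  R_n,bearing = 1·30.18 + 4·44.04 = 206.4 kips → 206.4 / 2 = 103 kips.
Bearing governs: 103 kips.

103 kips (bearing governs)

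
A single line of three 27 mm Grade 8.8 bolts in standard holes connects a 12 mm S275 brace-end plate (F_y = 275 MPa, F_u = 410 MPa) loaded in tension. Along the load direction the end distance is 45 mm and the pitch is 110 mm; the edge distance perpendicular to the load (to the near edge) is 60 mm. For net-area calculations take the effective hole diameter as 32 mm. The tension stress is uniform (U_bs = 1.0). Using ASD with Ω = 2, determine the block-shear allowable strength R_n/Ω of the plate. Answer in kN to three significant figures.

371 kN

Shear plane L_v = 45 + 2·110 = 265 mm; A_gv = 265 × 12 = 3180 mm².
A_nv = (265 − 2.5·32) × 12 = 2220 mm².
A_nt = (60 − 0.5·32) × 12 = 528 mm².
0.6 F_u A_nv = 546.1 kN; 0.6 F_y A_gv = 524.7 kN → shear yielding governs the shear term.
R_n = 524.7 + 1.0 × 410 × 528 / 1000 = 741.2 kN.
Allowable strength R_n/Ω = 741.2 / 2 = 371 kN.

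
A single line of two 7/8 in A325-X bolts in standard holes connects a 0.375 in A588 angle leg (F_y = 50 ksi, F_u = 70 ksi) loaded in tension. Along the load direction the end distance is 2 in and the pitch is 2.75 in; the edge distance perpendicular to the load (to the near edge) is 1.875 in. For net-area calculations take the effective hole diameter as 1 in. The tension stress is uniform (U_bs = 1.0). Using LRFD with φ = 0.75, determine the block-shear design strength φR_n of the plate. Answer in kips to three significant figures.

Shear plane L_v = 2 + 1·2.75 = 4.75 in; A_gv = 4.75 × 0.375 = 1.781 in².
A_nv = (4.75 − 1.5·1) × 0.375 = 1.219 in².
A_nt = (1.875 − 0.5·1) × 0.375 = 0.5156 in².
0.6 F_u A_nv = 51.19 kips; 0.6 F_y A_gv = 53.44 kips → shear rupture governs the shear term.
R_n = 51.19 + 1.0 × 70 × 0.5156 = 87.28 kips.
Design strength φR_n = 0.75 × 87.28 = 65.5 kips.

65.5 kips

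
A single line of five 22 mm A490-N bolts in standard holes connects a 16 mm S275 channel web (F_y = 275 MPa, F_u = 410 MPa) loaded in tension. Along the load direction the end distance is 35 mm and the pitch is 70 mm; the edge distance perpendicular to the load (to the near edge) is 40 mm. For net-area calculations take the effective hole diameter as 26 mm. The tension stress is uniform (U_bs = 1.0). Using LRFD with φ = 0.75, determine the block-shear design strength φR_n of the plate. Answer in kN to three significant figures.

Shear plane L_v = 35 + 4·70 = 315 mm; A_gv = 315 × 16 = 5040 mm².
A_nv = (315 − 4.5·26) × 16 = 3168 mm².
A_nt = (40 − 0.5·26) × 16 = 432 mm².
0.6 F_u A_nv = 779.3 kN; 0.6 F_y A_gv = 831.6 kN → shear rupture governs the shear term.
R_n = 779.3 + 1.0 × 410 × 432 / 1000 = 956.4 kN.
Design strength φR_n = 0.75 × 956.4 = 717 kN.

717 kN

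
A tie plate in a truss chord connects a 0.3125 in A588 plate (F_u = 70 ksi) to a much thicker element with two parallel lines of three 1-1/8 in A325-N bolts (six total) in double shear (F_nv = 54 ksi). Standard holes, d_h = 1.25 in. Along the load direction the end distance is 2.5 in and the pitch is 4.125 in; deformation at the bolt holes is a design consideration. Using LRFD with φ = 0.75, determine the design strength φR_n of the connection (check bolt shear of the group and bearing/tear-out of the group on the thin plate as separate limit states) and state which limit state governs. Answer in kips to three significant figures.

251 kips (bearing governs)

Bolt shear: A_b = π·1.125²/4 = 0.994 in²; R_n = 54 × 0.994 × 6 × 2 = 644.1 kips → 0.75 × 644.1 = 483 kips.
Bearing (1.2 l_c t F_u ≤ 2.4 d t F_u): upper limit = 2.4·1.125·0.3125·70 = 59.06 kips.
  Edge l_c = 2.5 − 1.25/2 = 1.875 → r_n = 49.22 kips; interior l_c = 4.125 − 1.25 = 2.875 → r_n = 59.06 kips.
  R_n,bearing = 2·49.22 + 4·59.06 = 334.7 kips → 0.75 × 334.7 = 251 kips.
Bearing governs: 251 kips.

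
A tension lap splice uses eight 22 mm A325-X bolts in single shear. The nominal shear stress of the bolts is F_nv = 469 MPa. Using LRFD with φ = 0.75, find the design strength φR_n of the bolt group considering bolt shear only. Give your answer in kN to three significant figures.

A_b = π × 22² / 4 = 380.1 mm².
R_n = F_nv · A_b · n · n_s = 469 × 380.1 × 8 × 1 / 1000 = 1426 kN.
Design strength φR_n = 0.75 × 1426 = 1070 kN.

1070 kN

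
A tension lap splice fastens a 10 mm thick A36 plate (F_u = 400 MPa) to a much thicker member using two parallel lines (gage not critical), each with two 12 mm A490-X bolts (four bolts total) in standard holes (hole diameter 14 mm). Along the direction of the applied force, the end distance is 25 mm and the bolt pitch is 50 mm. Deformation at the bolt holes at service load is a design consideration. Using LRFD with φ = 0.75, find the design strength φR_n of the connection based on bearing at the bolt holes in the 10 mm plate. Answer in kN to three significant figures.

302 kN

Per bolt r_n = 1.2 l_c t F_u ≤ 2.4 d t F_u; upper limit = 2.4 × 12 × 10 × 400 / 1000 = 115.2 kN.
Edge bolt: l_c = 25 − 14/2 = 18 mm → 1.2 × 18 × 10 × 400 / 1000 = 86.4 → r_n = 86.4 kN.
Interior bolts: l_c = 50 − 14 = 36 mm → 1.2 × 36 × 10 × 400 / 1000 = 172.8 → r_n = 115.2 kN.
R_n = 2 × 86.4 + 2 × 115.2 = 403.2 kN.
Design strength φR_n = 0.75 × 403.2 = 302 kN.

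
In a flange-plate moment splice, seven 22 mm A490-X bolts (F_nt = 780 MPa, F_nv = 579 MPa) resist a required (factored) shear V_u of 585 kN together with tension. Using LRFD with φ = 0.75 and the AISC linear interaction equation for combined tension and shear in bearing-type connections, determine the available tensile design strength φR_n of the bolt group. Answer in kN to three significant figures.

A_b = π·22²/4 = 380.1 mm²; f_rv = 585 × 1000 / (7 × 380.1) = 219.8 MPa.
F'_nt = 1.3 F_nt − (F_nt / φF_nv) f_rv = 1.3·780 − (780/(0.75·579))·219.8 = 619.1 MPa, capped at F_nt → F'_nt = 619.1 MPa.
R_n = F'_nt · A_b · n = 619.1 × 380.1 × 7 / 1000 = 1647 kN.
Design strength φR_n = 0.75 × 1647 = 1240 kN.

1240 kN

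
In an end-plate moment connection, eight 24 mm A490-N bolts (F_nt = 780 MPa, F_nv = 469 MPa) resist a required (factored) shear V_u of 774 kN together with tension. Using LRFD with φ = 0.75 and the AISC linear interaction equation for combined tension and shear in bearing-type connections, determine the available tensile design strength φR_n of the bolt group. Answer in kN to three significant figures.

1470 kN

A_b = π·24²/4 = 452.4 mm²; f_rv = 774 × 1000 / (8 × 452.4) = 213.9 MPa.
F'_nt = 1.3 F_nt − (F_nt / φF_nv) f_rv = 1.3·780 − (780/(0.75·469))·213.9 = 539.8 MPa, capped at F_nt → F'_nt = 539.8 MPa.
R_n = F'_nt · A_b · n = 539.8 × 452.4 × 8 / 1000 = 1953 kN.
Design strength φR_n = 0.75 × 1953 = 1470 kN.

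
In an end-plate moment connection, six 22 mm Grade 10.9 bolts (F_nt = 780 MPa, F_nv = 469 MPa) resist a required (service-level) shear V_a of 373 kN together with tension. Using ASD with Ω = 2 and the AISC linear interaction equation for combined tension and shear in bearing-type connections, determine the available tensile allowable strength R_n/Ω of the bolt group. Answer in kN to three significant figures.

A_b = π·22²/4 = 380.1 mm²; f_rv = 373 × 1000 / (6 × 380.1) = 163.5 MPa.
F'_nt = 1.3 F_nt − (Ω F_nt / F_nv) f_rv = 1.3·780 − (2·780/469)·163.5 = 470 MPa, capped at F_nt → F'_nt = 470 MPa.
R_n = F'_nt · A_b · n = 470 × 380.1 × 6 / 1000 = 1072 kN.
Allowable strength R_n/Ω = 1072 / 2 = 536 kN.

536 kN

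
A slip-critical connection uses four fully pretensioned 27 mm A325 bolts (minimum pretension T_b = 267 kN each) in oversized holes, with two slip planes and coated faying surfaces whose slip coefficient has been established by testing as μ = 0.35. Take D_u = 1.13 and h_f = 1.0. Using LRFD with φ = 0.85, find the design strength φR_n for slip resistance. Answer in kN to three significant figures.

718 kN

R_n = μ · D_u · h_f · T_b · n_s · n_b = 0.35 × 1.13 × 1.0 × 267 × 2 × 4 = 844.8 kN.
Design strength φR_n = 0.85 × 844.8 = 718 kN.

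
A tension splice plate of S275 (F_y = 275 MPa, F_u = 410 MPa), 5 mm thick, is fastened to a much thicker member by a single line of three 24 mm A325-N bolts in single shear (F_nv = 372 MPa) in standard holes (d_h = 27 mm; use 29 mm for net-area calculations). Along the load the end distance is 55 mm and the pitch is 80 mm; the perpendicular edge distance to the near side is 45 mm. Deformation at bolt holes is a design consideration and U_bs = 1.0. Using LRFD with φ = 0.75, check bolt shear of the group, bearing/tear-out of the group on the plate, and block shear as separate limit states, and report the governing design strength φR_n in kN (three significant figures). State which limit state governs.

Bolt shear: A_b = π·24²/4 = 452.4 mm²; R_n = 372 × 452.4 × 3 × 1 / 1000 = 504.9 kN → 0.75 × 504.9 = 379 kN.
Bearing: edge l_c = 41.5, r_n = 102.1 kN; interior l_c = 53, r_n = 118.1 kN; R_n = 102.1 + 2·118.1 = 338.2 kN → 254 kN.
Block shear: A_gv = 1075, A_nv = 712.5, A_nt = 152.5 mm²; R_n = min(0.6F_uA_nv, 0.6F_yA_gv) + U_bs·F_u·A_nt = 237.8 kN → 178 kN.
Block shear governs: 178 kN.

178 kN (block shear governs)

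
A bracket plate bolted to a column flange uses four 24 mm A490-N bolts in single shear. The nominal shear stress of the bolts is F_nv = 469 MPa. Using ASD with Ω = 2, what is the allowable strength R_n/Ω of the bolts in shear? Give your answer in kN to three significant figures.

424 kN

A_b = π × 24² / 4 = 452.4 mm².
R_n = F_nv · A_b · n · n_s = 469 × 452.4 × 4 × 1 / 1000 = 848.7 kN.
Allowable strength R_n/Ω = 848.7 / 2 = 424 kN.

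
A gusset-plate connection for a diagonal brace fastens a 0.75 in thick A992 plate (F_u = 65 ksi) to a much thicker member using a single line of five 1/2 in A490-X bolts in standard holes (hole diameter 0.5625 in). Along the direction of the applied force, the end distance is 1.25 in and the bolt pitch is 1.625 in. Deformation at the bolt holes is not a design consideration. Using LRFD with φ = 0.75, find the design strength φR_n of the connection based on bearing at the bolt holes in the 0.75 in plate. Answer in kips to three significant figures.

Per bolt r_n = 1.5 l_c t F_u ≤ 3.0 d t F_u; upper limit = 3.0 × 0.5 × 0.75 × 65 = 73.12 kips.
Edge bolt: l_c = 1.25 − 0.5625/2 = 0.9688 in → 1.5 × 0.9688 × 0.75 × 65 = 70.84 → r_n = 70.84 kips.
Interior bolts: l_c = 1.625 − 0.5625 = 1.062 in → 1.5 × 1.062 × 0.75 × 65 = 77.7 → r_n = 73.12 kips.
R_n = 1 × 70.84 + 4 × 73.12 = 363.3 kips.
Design strength φR_n = 0.75 × 363.3 = 273 kips.

273 kips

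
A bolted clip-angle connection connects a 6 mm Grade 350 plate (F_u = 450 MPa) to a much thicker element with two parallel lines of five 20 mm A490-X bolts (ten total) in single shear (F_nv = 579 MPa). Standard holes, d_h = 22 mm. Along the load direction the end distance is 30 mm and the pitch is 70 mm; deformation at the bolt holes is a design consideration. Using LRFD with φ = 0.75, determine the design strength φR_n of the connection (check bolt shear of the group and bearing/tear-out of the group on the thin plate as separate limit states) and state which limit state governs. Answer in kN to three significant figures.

870 kN (bearing governs)

Bolt shear: A_b = π·20²/4 = 314.2 mm²; R_n = 579 × 314.2 × 10 × 1 / 1000 = 1819 kN → 0.75 × 1819 = 1360 kN.
Bearing (1.2 l_c t F_u ≤ 2.4 d t F_u): upper limit = 2.4·20·6·450 / 1000 = 129.6 kN.
  Edge l_c = 30 − 22/2 = 19 → r_n = 61.56 kN; interior l_c = 70 − 22 = 48 → r_n = 129.6 kN.
  R_n,bearing = 2·61.56 + 8·129.6 = 1160 kN → 0.75 × 1160 = 870 kN.
Bearing governs: 870 kN.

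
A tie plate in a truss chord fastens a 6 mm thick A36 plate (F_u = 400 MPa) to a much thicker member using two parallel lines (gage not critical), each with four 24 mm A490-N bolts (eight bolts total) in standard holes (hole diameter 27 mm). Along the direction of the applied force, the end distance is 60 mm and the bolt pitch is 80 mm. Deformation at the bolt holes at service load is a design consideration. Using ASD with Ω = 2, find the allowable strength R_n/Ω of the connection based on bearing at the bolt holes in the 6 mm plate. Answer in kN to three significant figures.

Per bolt r_n = 1.2 l_c t F_u ≤ 2.4 d t F_u; upper limit = 2.4 × 24 × 6 × 400 / 1000 = 138.2 kN.
Edge bolt: l_c = 60 − 27/2 = 46.5 mm → 1.2 × 46.5 × 6 × 400 / 1000 = 133.9 → r_n = 133.9 kN.
Interior bolts: l_c = 80 − 27 = 53 mm → 1.2 × 53 × 6 × 400 / 1000 = 152.6 → r_n = 138.2 kN.
R_n = 2 × 133.9 + 6 × 138.2 = 1097 kN.
Allowable strength R_n/Ω = 1097 / 2 = 549 kN.

549 kN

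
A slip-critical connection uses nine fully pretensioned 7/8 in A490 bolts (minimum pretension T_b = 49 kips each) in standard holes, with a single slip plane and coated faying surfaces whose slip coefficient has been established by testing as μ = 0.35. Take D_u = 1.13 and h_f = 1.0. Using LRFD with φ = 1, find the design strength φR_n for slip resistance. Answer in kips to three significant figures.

R_n = μ · D_u · h_f · T_b · n_s · n_b = 0.35 × 1.13 × 1.0 × 49 × 1 × 9 = 174.4 kips.
Design strength φR_n = 1 × 174.4 = 174 kips.

174 kips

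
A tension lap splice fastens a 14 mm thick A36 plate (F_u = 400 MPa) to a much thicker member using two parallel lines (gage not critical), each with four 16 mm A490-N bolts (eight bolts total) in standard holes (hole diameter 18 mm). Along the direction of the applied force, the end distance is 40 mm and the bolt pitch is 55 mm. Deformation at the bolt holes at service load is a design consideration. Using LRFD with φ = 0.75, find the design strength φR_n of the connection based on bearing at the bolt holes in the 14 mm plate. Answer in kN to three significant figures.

1280 kN

Per bolt r_n = 1.2 l_c t F_u ≤ 2.4 d t F_u; upper limit = 2.4 × 16 × 14 × 400 / 1000 = 215 kN.
Edge bolt: l_c = 40 − 18/2 = 31 mm → 1.2 × 31 × 14 × 400 / 1000 = 208.3 → r_n = 208.3 kN.
Interior bolts: l_c = 55 − 18 = 37 mm → 1.2 × 37 × 14 × 400 / 1000 = 248.6 → r_n = 215 kN.
R_n = 2 × 208.3 + 6 × 215 = 1707 kN.
Design strength φR_n = 0.75 × 1707 = 1280 kN.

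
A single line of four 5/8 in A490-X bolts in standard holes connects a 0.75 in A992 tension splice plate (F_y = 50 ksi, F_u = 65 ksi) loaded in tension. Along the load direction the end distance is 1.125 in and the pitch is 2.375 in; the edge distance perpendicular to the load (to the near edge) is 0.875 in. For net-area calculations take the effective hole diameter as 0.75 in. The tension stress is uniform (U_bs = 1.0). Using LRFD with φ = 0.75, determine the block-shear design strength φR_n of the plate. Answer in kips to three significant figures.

142 kips

Shear plane L_v = 1.125 + 3·2.375 = 8.25 in; A_gv = 8.25 × 0.75 = 6.188 in².
A_nv = (8.25 − 3.5·0.75) × 0.75 = 4.219 in².
A_nt = (0.875 − 0.5·0.75) × 0.75 = 0.375 in².
0.6 F_u A_nv = 164.5 kips; 0.6 F_y A_gv = 185.6 kips → shear rupture governs the shear term.
R_n = 164.5 + 1.0 × 65 × 0.375 = 188.9 kips.
Design strength φR_n = 0.75 × 188.9 = 142 kips.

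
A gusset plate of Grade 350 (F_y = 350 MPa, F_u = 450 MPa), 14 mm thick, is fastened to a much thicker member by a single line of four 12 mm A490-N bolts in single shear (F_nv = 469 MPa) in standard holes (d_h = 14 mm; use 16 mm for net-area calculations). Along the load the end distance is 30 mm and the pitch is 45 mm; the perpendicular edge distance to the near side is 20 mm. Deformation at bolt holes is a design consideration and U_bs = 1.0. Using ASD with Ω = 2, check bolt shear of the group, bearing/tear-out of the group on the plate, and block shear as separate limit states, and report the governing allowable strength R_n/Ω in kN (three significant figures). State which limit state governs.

106 kN (bolt shear governs)

Bolt shear: A_b = π·12²/4 = 113.1 mm²; R_n = 469 × 113.1 × 4 × 1 / 1000 = 212.2 kN → 212.2 / 2 = 106 kN.
Bearing: edge l_c = 23, r_n = 173.9 kN; interior l_c = 31, r_n = 181.4 kN; R_n = 173.9 + 3·181.4 = 718.2 kN → 359 kN.
Block shear: A_gv = 2310, A_nv = 1526, A_nt = 168 mm²; R_n = min(0.6F_uA_nv, 0.6F_yA_gv) + U_bs·F_u·A_nt = 487.6 kN → 244 kN.
Bolt shear governs: 106 kN.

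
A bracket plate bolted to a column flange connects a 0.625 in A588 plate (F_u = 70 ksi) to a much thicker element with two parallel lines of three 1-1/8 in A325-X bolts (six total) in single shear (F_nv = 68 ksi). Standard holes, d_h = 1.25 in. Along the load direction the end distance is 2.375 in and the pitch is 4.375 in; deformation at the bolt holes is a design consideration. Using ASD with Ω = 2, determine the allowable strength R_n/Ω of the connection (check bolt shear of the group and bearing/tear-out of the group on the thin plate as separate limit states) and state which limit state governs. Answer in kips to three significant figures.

203 kips (bolt shear governs)

Bolt shear: A_b = π·1.125²/4 = 0.994 in²; R_n = 68 × 0.994 × 6 × 1 = 405.6 kips → 405.6 / 2 = 203 kips.
Bearing (1.2 l_c t F_u ≤ 2.4 d t F_u): upper limit = 2.4·1.125·0.625·70 = 118.1 kips.
  Edge l_c = 2.375 − 1.25/2 = 1.75 → r_n = 91.88 kips; interior l_c = 4.375 − 1.25 = 3.125 → r_n = 118.1 kips.
  R_n,bearing = 2·91.88 + 4·118.1 = 656.2 kips → 656.2 / 2 = 328 kips.
Bolt shear governs: 203 kips.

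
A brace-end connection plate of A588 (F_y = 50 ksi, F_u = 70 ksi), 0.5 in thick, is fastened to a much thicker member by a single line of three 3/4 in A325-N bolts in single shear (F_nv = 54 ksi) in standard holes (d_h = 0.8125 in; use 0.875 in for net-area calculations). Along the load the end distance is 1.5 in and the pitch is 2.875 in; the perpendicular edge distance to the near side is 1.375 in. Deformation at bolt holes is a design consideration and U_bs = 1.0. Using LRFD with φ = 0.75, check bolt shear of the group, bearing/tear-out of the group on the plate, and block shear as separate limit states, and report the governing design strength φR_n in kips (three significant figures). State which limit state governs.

Bolt shear: A_b = π·0.75²/4 = 0.4418 in²; R_n = 54 × 0.4418 × 3 × 1 = 71.57 kips → 0.75 × 71.57 = 53.7 kips.
Bearing: edge l_c = 1.094, r_n = 45.94 kips; interior l_c = 2.062, r_n = 63 kips; R_n = 45.94 + 2·63 = 171.9 kips → 129 kips.
Block shear: A_gv = 3.625, A_nv = 2.531, A_nt = 0.4688 in²; R_n = min(0.6F_uA_nv, 0.6F_yA_gv) + U_bs·F_u·A_nt = 139.1 kips → 104 kips.
Bolt shear governs: 53.7 kips.

53.7 kips (bolt shear governs)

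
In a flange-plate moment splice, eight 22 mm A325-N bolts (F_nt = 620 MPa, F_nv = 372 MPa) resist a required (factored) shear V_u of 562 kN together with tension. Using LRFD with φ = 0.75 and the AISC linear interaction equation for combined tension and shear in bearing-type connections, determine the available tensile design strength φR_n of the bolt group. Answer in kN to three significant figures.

902 kN

A_b = π·22²/4 = 380.1 mm²; f_rv = 562 × 1000 / (8 × 380.1) = 184.8 MPa.
F'_nt = 1.3 F_nt − (F_nt / φF_nv) f_rv = 1.3·620 − (620/(0.75·372))·184.8 = 395.3 MPa, capped at F_nt → F'_nt = 395.3 MPa.
R_n = F'_nt · A_b · n = 395.3 × 380.1 × 8 / 1000 = 1202 kN.
Design strength φR_n = 0.75 × 1202 = 902 kN.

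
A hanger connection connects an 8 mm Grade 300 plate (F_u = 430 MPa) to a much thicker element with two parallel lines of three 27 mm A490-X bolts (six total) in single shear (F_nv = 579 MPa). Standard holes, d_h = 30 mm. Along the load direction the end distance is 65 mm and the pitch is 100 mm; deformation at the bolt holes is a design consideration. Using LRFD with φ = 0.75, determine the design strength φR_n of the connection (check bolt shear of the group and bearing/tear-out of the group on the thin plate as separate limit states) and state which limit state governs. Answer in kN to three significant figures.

978 kN (bearing governs)

Bolt shear: A_b = π·27²/4 = 572.6 mm²; R_n = 579 × 572.6 × 6 × 1 / 1000 = 1989 kN → 0.75 × 1989 = 1490 kN.
Bearing (1.2 l_c t F_u ≤ 2.4 d t F_u): upper limit = 2.4·27·8·430 / 1000 = 222.9 kN.
  Edge l_c = 65 − 30/2 = 50 → r_n = 206.4 kN; interior l_c = 100 − 30 = 70 → r_n = 222.9 kN.
  R_n,bearing = 2·206.4 + 4·222.9 = 1304 kN → 0.75 × 1304 = 978 kN.
Bearing governs: 978 kN.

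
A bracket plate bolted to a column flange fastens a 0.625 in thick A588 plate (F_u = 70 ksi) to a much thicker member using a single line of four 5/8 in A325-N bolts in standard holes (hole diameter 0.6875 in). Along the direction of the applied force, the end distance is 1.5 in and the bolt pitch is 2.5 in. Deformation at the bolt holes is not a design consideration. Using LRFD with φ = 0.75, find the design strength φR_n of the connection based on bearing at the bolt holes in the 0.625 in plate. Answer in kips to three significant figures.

Per bolt r_n = 1.5 l_c t F_u ≤ 3.0 d t F_u; upper limit = 3.0 × 0.625 × 0.625 × 70 = 82.03 kips.
Edge bolt: l_c = 1.5 − 0.6875/2 = 1.156 in → 1.5 × 1.156 × 0.625 × 70 = 75.88 → r_n = 75.88 kips.
Interior bolts: l_c = 2.5 − 0.6875 = 1.812 in → 1.5 × 1.812 × 0.625 × 70 = 118.9 → r_n = 82.03 kips.
R_n = 1 × 75.88 + 3 × 82.03 = 322 kips.
Design strength φR_n = 0.75 × 322 = 241 kips.

241 kips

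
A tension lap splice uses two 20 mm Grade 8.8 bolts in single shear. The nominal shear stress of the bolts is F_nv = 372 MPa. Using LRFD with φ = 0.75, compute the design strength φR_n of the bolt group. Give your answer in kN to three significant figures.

175 kN

A_b = π × 20² / 4 = 314.2 mm².
R_n = F_nv · A_b · n · n_s = 372 × 314.2 × 2 × 1 / 1000 = 233.7 kN.
Design strength φR_n = 0.75 × 233.7 = 175 kN.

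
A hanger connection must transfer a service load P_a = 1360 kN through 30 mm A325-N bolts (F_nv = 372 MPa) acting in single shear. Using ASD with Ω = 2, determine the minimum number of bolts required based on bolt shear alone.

11 bolts

A_b = π·30²/4 = 706.9 mm².
Per-bolt allowable strength R_n/Ω = 372 × 706.9 × 1 / 1000 / 2 = 131.5 kN.
n ≥ 1360 / 131.5 = 10.34 → use 11 bolts.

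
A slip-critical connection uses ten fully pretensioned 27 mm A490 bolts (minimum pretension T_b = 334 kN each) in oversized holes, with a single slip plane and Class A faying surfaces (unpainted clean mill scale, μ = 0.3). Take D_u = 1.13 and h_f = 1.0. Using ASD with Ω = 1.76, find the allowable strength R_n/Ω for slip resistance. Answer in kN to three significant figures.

R_n = μ · D_u · h_f · T_b · n_s · n_b = 0.3 × 1.13 × 1.0 × 334 × 1 × 10 = 1132 kN.
Allowable strength R_n/Ω = 1132 / 1.76 = 643 kN.

643 kN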